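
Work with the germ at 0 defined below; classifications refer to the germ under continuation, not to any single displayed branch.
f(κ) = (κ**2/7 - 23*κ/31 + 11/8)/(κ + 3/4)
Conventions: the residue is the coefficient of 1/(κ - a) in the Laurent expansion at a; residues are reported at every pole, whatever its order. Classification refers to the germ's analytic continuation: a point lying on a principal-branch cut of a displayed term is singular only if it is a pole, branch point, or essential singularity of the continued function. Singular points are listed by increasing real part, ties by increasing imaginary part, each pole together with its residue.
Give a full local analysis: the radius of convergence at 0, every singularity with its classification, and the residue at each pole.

Radius of convergence at 0: 3/4.
At -3/4: a pole of order 1; residue 6985/3472.

Denominator factor (κ + 3/4): pole of order 1 at -3/4, modulus 3/4.
The radius of convergence is the smallest modulus among the singular points: 3/4.
At the order-1 pole -3/4 set g(κ) = (κ - (-3/4))*f(κ) = κ**2/7 - 23*κ/31 + 11/8.
Simple pole: residue = g(a) at a = -3/4, which is 6985/3472.


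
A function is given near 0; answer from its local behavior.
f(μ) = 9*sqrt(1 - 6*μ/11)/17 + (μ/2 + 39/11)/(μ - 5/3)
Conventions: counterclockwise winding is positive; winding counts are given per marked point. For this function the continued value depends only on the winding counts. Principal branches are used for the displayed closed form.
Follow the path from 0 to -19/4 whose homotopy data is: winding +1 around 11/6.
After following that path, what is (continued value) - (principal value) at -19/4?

Continued minus principal equals -(9/187)*sqrt(1738).

The rational part is single-valued and drops out of the difference; each branch term changes only by its own monodromy.
(9/17)*sqrt(1 - μ/(11/6)): winding +1 is odd, the square root flips sign, contributing -2*(9/17)*sqrt(1 - (-19/4)/(11/6)) = -2*(9/17)*sqrt(79/22) = -(9/187)*sqrt(1738).
Summing the contributions at μ = -19/4 gives -(9/187)*sqrt(1738).


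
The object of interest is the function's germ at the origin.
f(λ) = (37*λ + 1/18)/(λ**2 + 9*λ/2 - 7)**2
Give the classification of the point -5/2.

Denominator factors: λ**2 + 9*λ/2 - 7 = -12 at λ = -5/2 — none vanishes.
So the germ continues analytically to -5/2.

The point is a regular point.


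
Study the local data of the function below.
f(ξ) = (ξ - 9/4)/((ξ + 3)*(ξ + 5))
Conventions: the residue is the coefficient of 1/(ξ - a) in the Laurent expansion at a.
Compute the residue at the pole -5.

At the order-1 pole -5 set g(ξ) = (ξ - (-5))*f(ξ) = (ξ - 9/4)/(ξ + 3).
Simple pole: residue = g(a) at a = -5, which is 29/8.

The residue is 29/8.


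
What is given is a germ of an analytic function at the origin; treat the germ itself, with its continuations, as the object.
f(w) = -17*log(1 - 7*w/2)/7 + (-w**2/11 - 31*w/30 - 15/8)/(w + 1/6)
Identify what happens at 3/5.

Denominator factors: w + 1/6 = 23/30 at w = 3/5 — none vanishes.
Branch term log(1 - w/(2/7)): argument at 3/5 is -11/10, nonzero, so 3/5 is not its branch point (a point on a principal cut is still regular for the continued germ).
So the germ continues analytically to 3/5.

The point is a regular point.


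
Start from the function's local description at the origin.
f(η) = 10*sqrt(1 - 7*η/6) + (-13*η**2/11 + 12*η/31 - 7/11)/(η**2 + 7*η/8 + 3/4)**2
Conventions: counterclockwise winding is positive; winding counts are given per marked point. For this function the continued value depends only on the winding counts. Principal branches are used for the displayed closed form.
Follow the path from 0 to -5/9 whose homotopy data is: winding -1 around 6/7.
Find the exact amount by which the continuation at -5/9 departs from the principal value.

The rational part is single-valued and drops out of the difference; each branch term changes only by its own monodromy.
(10)*sqrt(1 - η/(6/7)): winding -1 is odd, the square root flips sign, contributing -2*(10)*sqrt(1 - (-5/9)/(6/7)) = -2*(10)*sqrt(89/54) = -(10/9)*sqrt(534).
Summing the contributions at η = -5/9 gives -(10/9)*sqrt(534).

Continued minus principal equals -(10/9)*sqrt(534).


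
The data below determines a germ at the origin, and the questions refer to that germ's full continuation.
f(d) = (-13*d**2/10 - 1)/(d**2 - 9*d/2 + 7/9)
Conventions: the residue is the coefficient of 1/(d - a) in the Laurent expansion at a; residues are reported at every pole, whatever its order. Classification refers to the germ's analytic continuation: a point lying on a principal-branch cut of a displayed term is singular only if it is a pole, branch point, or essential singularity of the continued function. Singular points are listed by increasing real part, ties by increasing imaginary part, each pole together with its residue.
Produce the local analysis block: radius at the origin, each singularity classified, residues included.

Denominator factor (d**2 - 9*d/2 + 7/9): discriminant 617/36, real irrational roots 9/4 + (1/12)*sqrt(617) and 9/4 - (1/12)*sqrt(617); poles of order 1, moduli 9/4 + (1/12)*sqrt(617) and 9/4 - (1/12)*sqrt(617).
The radius of convergence is the smallest modulus among the singular points: 9/4 - (1/12)*sqrt(617).
The factor d**2 - 9*d/2 + 7/9 splits as (d - a)(d - a') with a = 9/4 - (1/12)*sqrt(617), a' = 9/4 + (1/12)*sqrt(617). At the order-1 pole a set g(d) = (d - a)*f(d) = [-13*d**2/10 - 1] / (d - a').
Simple pole: residue = g(a) at a = 9/4 - (1/12)*sqrt(617), which is -117/40 + (9469/74040)*sqrt(617).
The factor d**2 - 9*d/2 + 7/9 splits as (d - a)(d - a') with a = 9/4 + (1/12)*sqrt(617), a' = 9/4 - (1/12)*sqrt(617). At the order-1 pole a set g(d) = (d - a)*f(d) = [-13*d**2/10 - 1] / (d - a').
Simple pole: residue = g(a) at a = 9/4 + (1/12)*sqrt(617), which is -117/40 - (9469/74040)*sqrt(617).
List the singular points by increasing real part (a conjugate pair: the negative imaginary part first).

Radius of convergence at 0: 9/4 - (1/12)*sqrt(617).
At 9/4 - (1/12)*sqrt(617): a pole of order 1; residue -117/40 + (9469/74040)*sqrt(617).
At 9/4 + (1/12)*sqrt(617): a pole of order 1; residue -117/40 - (9469/74040)*sqrt(617).


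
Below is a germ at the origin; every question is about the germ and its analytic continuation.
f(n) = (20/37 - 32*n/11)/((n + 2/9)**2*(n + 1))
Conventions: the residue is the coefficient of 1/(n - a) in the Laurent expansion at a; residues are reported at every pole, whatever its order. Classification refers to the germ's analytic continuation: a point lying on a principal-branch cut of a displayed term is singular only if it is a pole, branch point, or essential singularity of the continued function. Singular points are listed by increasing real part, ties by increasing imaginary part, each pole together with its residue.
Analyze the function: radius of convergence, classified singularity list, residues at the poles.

Denominator factor (n + 1): pole of order 1 at -1, modulus 1.
Denominator factor (n + 2/9)^2: pole of order 2 at -2/9, modulus 2/9.
The radius of convergence is the smallest modulus among the singular points: 2/9.
At the order-1 pole -1 set g(n) = (n - (-1))*f(n) = (20/37 - 32*n/11)/(n + 2/9)**2.
Simple pole: residue = g(a) at a = -1, which is 113724/19943.
At the order-2 pole -2/9 set g(n) = (n - (-2/9))^2*f(n) = (20/37 - 32*n/11)/(n + 1).
Order-2 pole: residue = g'(a); g'(-2/9) = -113724/19943, so the residue is -113724/19943.
List the singular points by increasing real part (a conjugate pair: the negative imaginary part first).

Radius of convergence at 0: 2/9.
At -1: a pole of order 1; residue 113724/19943.
At -2/9: a pole of order 2; residue -113724/19943.


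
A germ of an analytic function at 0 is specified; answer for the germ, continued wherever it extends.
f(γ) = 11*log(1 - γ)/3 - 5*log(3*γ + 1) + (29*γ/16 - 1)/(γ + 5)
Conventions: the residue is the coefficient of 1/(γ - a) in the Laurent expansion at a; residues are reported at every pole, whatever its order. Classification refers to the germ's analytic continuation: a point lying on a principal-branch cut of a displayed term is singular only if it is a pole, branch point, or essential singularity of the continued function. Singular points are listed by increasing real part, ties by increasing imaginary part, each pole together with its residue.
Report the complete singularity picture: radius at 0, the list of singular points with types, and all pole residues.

Radius of convergence at 0: 1/3.
At -5: a pole of order 1; residue -161/16.
At -1/3: a logarithmic branch point.
At 1: a logarithmic branch point.

Denominator factor (γ + 5): pole of order 1 at -5, modulus 5.
Branch term (-5)*log(1 - γ/(-1/3)): its argument vanishes at γ = -1/3, a logarithmic branch point, modulus 1/3.
Branch term (11/3)*log(1 - γ/(1)): its argument vanishes at γ = 1, a logarithmic branch point, modulus 1.
The radius of convergence is the smallest modulus among the singular points: 1/3.
The branch terms are analytic at -5 and contribute nothing to the residue; only the rational part matters.
At the order-1 pole -5 set g(γ) = (γ - (-5))*(rational part) = 29*γ/16 - 1.
Simple pole: residue = g(a) at a = -5, which is -161/16.
List the singular points by increasing real part (a conjugate pair: the negative imaginary part first).


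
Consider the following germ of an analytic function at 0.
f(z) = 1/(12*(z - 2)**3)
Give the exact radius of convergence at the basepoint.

The radius of convergence is 2.

Denominator factor (z - 2)^3: pole of order 3 at 2, modulus 2.
The radius of convergence is the smallest modulus among the singular points: 2.


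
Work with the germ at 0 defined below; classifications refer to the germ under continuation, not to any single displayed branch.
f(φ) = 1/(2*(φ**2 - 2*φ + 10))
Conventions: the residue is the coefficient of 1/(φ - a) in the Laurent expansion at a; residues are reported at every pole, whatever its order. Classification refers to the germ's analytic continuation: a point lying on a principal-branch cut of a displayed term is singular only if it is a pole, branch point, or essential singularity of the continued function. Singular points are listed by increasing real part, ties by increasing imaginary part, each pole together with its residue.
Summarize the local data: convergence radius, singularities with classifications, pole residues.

Radius of convergence at 0: sqrt(10).
At (1) - (3)*i: a pole of order 1; residue (1/12)*i.
At (1) + (3)*i: a pole of order 1; residue -(1/12)*i.

Denominator factor (φ**2 - 2*φ + 10): discriminant -36, complex-conjugate roots (1) + (3)*i and (1) - (3)*i; poles of order 1, moduli sqrt(10) and sqrt(10).
The radius of convergence is the smallest modulus among the singular points: sqrt(10).
The factor φ**2 - 2*φ + 10 splits as (φ - a)(φ - a') with a = (1) - (3)*i, a' = (1) + (3)*i. At the order-1 pole a set g(φ) = (φ - a)*f(φ) = [1/2] / (φ - a').
Simple pole: residue = g(a) at a = (1) - (3)*i, which is (1/12)*i.
The factor φ**2 - 2*φ + 10 splits as (φ - a)(φ - a') with a = (1) + (3)*i, a' = (1) - (3)*i. At the order-1 pole a set g(φ) = (φ - a)*f(φ) = [1/2] / (φ - a').
Simple pole: residue = g(a) at a = (1) + (3)*i, which is -(1/12)*i.
List the singular points by increasing real part (a conjugate pair: the negative imaginary part first).


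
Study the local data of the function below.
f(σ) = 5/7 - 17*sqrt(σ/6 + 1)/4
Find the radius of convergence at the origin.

Branch term (-17/4)*sqrt(1 - σ/(-6)): its argument vanishes at σ = -6, a square-root branch point, modulus 6.
The radius of convergence is the smallest modulus among the singular points: 6.

The radius of convergence is 6.


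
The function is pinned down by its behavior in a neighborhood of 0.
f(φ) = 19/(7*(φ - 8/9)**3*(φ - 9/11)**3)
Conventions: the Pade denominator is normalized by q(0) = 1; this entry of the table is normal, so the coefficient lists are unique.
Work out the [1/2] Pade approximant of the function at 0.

Taylor coefficients needed (expand at 0): a_0 = 25289/3584, a_1 = 4273841/86016, a_2 = 90307019/442368, a_3 = 61077461731/95551488.
Write the denominator as Q(φ) = 1 + q1*φ + q2*φ^2. Requiring Q*f - P = O(φ^4) with deg P <= 1 kills the coefficients of φ^2..φ^3 in Q*f:
  φ^2: a_2 + q1*a_1 + q2*a_0 = 0, i.e. 90307019/442368 + (4273841/86016)*q1 + (25289/3584)*q2 = 0.
  φ^3: a_3 + q1*a_2 + q2*a_1 = 0, i.e. 61077461731/95551488 + (90307019/442368)*q1 + (4273841/86016)*q2 = 0.
Solving this linear system: q1 = -5278546/963603, q2 = 891943297/92505888.
The numerator is Q*f truncated at degree 1: P0 = a_0 = 25289/3584; P1 = a_1 + q1*a_0 = 304848804689/27628425216.

The Pade approximant has numerator coefficients [25289/3584, 304848804689/27628425216]; denominator coefficients [1, -5278546/963603, 891943297/92505888].


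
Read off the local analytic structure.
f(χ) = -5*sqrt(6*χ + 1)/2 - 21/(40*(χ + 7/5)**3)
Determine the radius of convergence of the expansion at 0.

Denominator factor (χ + 7/5)^3: pole of order 3 at -7/5, modulus 7/5.
Branch term (-5/2)*sqrt(1 - χ/(-1/6)): its argument vanishes at χ = -1/6, a square-root branch point, modulus 1/6.
The radius of convergence is the smallest modulus among the singular points: 1/6.

The radius of convergence is 1/6.


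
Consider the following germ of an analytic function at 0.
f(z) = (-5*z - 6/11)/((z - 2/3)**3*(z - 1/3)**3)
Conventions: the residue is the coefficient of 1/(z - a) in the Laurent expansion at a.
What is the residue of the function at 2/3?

The residue is -48843/11.

At the order-3 pole 2/3 set g(z) = (z - (2/3))^3*f(z) = (-5*z - 6/11)/(z - 1/3)**3.
Order-3 pole: residue = g''(a)/2; g''(2/3) = -97686/11, so the residue is -48843/11.


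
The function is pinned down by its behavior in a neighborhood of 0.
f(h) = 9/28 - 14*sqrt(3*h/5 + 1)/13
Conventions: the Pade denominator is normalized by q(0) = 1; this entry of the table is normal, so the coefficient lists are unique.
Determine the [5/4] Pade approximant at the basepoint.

Taylor coefficients needed (expand at 0): a_0 = -275/364, a_1 = -21/65, a_2 = 63/1300, a_3 = -189/13000, a_4 = 567/104000, a_5 = -11907/5200000, a_6 = 107163/104000000, a_7 = -505197/1040000000, a_8 = 1515591/6400000000, a_9 = -1515591/12800000000.
Write the denominator as Q(h) = 1 + q1*h + q2*h^2 + q3*h^3 + q4*h^4. Requiring Q*f - P = O(h^10) with deg P <= 5 kills the coefficients of h^6..h^9 in Q*f:
  h^6: a_6 + q1*a_5 + q2*a_4 + q3*a_3 + q4*a_2 = 0, i.e. 107163/104000000 + (-11907/5200000)*q1 + (567/104000)*q2 + (-189/13000)*q3 + (63/1300)*q4 = 0.
  h^7: a_7 + q1*a_6 + q2*a_5 + q3*a_4 + q4*a_3 = 0, i.e. -505197/1040000000 + (107163/104000000)*q1 + (-11907/5200000)*q2 + (567/104000)*q3 + (-189/13000)*q4 = 0.
  h^8: a_8 + q1*a_7 + q2*a_6 + q3*a_5 + q4*a_4 = 0, i.e. 1515591/6400000000 + (-505197/1040000000)*q1 + (107163/104000000)*q2 + (-11907/5200000)*q3 + (567/104000)*q4 = 0.
  h^9: a_9 + q1*a_8 + q2*a_7 + q3*a_6 + q4*a_5 = 0, i.e. -1515591/12800000000 + (1515591/6400000000)*q1 + (-505197/1040000000)*q2 + (107163/104000000)*q3 + (-11907/5200000)*q4 = 0.
Solving this linear system: q1 = 6/5, q2 = 189/400, q3 = 27/400, q4 = 81/32000.
The numerator is Q*f truncated at degree 5: P0 = a_0 = -275/364; P1 = a_1 + q1*a_0 = -1119/910; P2 = a_2 + q1*a_1 + q2*a_0 = -14481/20800; P3 = a_3 + q1*a_2 + q2*a_1 + q3*a_0 = -23301/145600; P4 = a_4 + q1*a_3 + q2*a_2 + q3*a_1 + q4*a_0 = -149283/11648000; P5 = a_5 + q1*a_4 + q2*a_3 + q3*a_2 + q4*a_1 = -1701/10400000.

The Pade approximant has numerator coefficients [-275/364, -1119/910, -14481/20800, -23301/145600, -149283/11648000, -1701/10400000]; denominator coefficients [1, 6/5, 189/400, 27/400, 81/32000].


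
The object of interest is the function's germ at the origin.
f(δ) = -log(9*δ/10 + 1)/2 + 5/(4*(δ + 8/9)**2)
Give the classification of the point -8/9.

The denominator factor δ + 8/9 vanishes at -8/9 and appears to the power 2; the numerator there equals 5/4, nonzero, and no other factor vanishes.
The branch terms are analytic at this point.
Hence a pole whose order is the multiplicity, 2.

The point is a pole of order 2.


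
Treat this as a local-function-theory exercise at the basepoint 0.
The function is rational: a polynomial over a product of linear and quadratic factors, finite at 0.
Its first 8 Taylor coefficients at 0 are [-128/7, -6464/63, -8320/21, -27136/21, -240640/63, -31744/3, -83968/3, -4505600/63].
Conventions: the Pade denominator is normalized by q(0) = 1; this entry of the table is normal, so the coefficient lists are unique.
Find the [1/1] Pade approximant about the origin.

Taylor coefficients needed (read off): a_0 = -128/7, a_1 = -6464/63, a_2 = -8320/21.
Write the denominator as Q(χ) = 1 + q1*χ. Requiring Q*f - P = O(χ^3) with deg P <= 1 kills the coefficients of χ^2..χ^2 in Q*f:
  χ^2: a_2 + q1*a_1 = 0, i.e. -8320/21 + (-6464/63)*q1 = 0.
Solving this linear system: q1 = -390/101.
The numerator is Q*f truncated at degree 1: P0 = a_0 = -128/7; P1 = a_1 + q1*a_0 = -203584/6363.

The Pade approximant has numerator coefficients [-128/7, -203584/6363]; denominator coefficients [1, -390/101].


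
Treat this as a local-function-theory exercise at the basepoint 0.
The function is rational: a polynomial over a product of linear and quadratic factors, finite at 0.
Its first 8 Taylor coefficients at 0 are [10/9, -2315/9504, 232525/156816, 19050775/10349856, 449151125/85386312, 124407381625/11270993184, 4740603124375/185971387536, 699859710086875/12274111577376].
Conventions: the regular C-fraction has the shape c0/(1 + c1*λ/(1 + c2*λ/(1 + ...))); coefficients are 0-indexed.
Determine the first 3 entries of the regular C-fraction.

The regular C-fraction coefficients are [10/9, 463/2112, 173887/29632].

Taylor coefficients (read off): a_0 = 10/9, a_1 = -2315/9504, a_2 = 232525/156816.
c0 = a_0 = 10/9. Peel one level at a time: if S = 1 + c*λ/S' with S'(0) = 1, then c is the λ-coefficient of S and S' = c*λ/(S - 1).
S_1 = c0/f = 1 + (463/2112)*λ + (-173887/135168)*λ^2 + ...; c1 = 463/2112.
S_2 = c1*λ/(S_1 - 1) = 1 + (173887/29632)*λ + ...; c2 = 173887/29632.


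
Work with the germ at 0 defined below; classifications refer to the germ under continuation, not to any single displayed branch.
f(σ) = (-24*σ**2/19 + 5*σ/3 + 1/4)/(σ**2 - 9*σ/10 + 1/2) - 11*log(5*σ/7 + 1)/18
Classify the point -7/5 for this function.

The point is a logarithmic branch point.

The term (-11/18)*log(1 - σ/(-7/5)) has argument 1 - -7/5/(-7/5) = 0 at -7/5: a logarithmic (infinitely-sheeted) branch point; the remaining terms are analytic or single-valued there.


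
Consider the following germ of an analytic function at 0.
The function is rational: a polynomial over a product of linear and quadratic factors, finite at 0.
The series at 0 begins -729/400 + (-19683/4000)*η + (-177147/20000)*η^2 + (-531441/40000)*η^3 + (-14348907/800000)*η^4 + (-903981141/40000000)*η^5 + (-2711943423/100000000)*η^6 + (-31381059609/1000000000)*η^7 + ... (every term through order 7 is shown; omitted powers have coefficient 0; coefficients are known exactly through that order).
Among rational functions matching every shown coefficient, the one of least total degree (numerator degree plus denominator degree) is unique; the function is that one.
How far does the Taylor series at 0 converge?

The radius of convergence is 10/9.

No rational of total degree below 3 reproduces all 8 coefficients; solving the [0/3] Pade equations on them gives f(η) = 5/(2*(η - 10/9)**3), whose expansion matches every shown term.
Denominator factor (η - 10/9)^3: pole of order 3 at 10/9, modulus 10/9.
The radius of convergence is the smallest modulus among the singular points: 10/9.


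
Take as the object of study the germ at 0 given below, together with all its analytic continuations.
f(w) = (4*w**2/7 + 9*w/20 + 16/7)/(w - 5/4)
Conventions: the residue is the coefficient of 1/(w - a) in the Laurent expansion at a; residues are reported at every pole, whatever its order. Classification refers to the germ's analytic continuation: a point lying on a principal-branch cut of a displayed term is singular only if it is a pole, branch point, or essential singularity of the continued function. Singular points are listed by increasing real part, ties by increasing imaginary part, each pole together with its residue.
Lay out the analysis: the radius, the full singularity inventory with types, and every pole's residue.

Radius of convergence at 0: 5/4.
At 5/4: a pole of order 1; residue 419/112.

Denominator factor (w - 5/4): pole of order 1 at 5/4, modulus 5/4.
The radius of convergence is the smallest modulus among the singular points: 5/4.
At the order-1 pole 5/4 set g(w) = (w - (5/4))*f(w) = 4*w**2/7 + 9*w/20 + 16/7.
Simple pole: residue = g(a) at a = 5/4, which is 419/112.


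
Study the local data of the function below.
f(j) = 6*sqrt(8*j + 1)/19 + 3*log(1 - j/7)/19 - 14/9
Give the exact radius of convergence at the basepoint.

Branch term (3/19)*log(1 - j/(7)): its argument vanishes at j = 7, a logarithmic branch point, modulus 7.
Branch term (6/19)*sqrt(1 - j/(-1/8)): its argument vanishes at j = -1/8, a square-root branch point, modulus 1/8.
The radius of convergence is the smallest modulus among the singular points: 1/8.

The radius of convergence is 1/8.


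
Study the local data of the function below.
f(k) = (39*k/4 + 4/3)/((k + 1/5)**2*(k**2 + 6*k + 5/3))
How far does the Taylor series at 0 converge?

The radius of convergence is 1/5.

Denominator factor (k + 1/5)^2: pole of order 2 at -1/5, modulus 1/5.
Denominator factor (k**2 + 6*k + 5/3): discriminant 88/3, real irrational roots -3 + (1/3)*sqrt(66) and -3 - (1/3)*sqrt(66); poles of order 1, moduli 3 - (1/3)*sqrt(66) and 3 + (1/3)*sqrt(66).
The radius of convergence is the smallest modulus among the singular points: 1/5.


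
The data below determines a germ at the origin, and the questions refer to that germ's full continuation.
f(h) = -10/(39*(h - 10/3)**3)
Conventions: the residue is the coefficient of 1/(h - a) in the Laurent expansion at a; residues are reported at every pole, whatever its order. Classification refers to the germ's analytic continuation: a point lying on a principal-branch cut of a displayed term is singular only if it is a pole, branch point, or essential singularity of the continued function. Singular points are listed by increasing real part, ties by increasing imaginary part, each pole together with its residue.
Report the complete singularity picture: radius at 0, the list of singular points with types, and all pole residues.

Denominator factor (h - 10/3)^3: pole of order 3 at 10/3, modulus 10/3.
The radius of convergence is the smallest modulus among the singular points: 10/3.
At the order-3 pole 10/3 set g(h) = (h - (10/3))^3*f(h) = -10/39.
Order-3 pole: residue = g''(a)/2; g''(10/3) = 0, so the residue is 0.

Radius of convergence at 0: 10/3.
At 10/3: a pole of order 3; residue 0.


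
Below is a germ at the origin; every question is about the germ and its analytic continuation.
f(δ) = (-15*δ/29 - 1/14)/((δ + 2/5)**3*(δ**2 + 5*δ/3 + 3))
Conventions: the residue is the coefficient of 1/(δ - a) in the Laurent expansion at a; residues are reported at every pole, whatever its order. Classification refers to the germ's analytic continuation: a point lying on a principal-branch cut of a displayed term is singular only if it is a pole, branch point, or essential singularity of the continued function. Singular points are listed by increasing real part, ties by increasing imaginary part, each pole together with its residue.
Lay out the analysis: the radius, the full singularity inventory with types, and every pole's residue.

Radius of convergence at 0: 2/5.
At (-5/6) - ((1/6)*sqrt(83))*i: a pole of order 1; residue (-980625/34479434) + ((73017375/10016275577)*sqrt(83))*i.
At (-5/6) + ((1/6)*sqrt(83))*i: a pole of order 1; residue (-980625/34479434) - ((73017375/10016275577)*sqrt(83))*i.
At -2/5: a pole of order 3; residue 980625/17239717.


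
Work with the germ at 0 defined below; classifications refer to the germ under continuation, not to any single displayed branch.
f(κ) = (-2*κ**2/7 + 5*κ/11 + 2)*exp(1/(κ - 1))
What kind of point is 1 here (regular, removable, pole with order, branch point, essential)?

The exponent 1/(κ - (1)) has a pole at 1, so exp(1/(κ - (1))) takes every nonzero value near it: an essential singularity (not a pole of any order).

The point is an essential singularity.


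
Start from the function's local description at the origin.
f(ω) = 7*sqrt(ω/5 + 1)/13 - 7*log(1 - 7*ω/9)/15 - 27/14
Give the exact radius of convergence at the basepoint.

The radius of convergence is 9/7.

Branch term (-7/15)*log(1 - ω/(9/7)): its argument vanishes at ω = 9/7, a logarithmic branch point, modulus 9/7.
Branch term (7/13)*sqrt(1 - ω/(-5)): its argument vanishes at ω = -5, a square-root branch point, modulus 5.
The radius of convergence is the smallest modulus among the singular points: 9/7.


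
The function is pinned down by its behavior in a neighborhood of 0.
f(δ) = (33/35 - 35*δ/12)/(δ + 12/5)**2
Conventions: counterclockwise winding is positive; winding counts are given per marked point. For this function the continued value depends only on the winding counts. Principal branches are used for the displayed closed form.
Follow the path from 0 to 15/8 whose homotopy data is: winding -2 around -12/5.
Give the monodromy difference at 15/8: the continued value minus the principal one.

The function is rational, hence single-valued: continuing it around any pole returns the same value, so the difference is 0.

Continued minus principal equals 0.


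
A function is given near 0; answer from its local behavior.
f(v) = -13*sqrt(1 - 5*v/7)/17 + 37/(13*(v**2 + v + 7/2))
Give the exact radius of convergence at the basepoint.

Denominator factor (v**2 + v + 7/2): discriminant -13, complex-conjugate roots (-1/2) + ((1/2)*sqrt(13))*i and (-1/2) - ((1/2)*sqrt(13))*i; poles of order 1, moduli (1/2)*sqrt(14) and (1/2)*sqrt(14).
Branch term (-13/17)*sqrt(1 - v/(7/5)): its argument vanishes at v = 7/5, a square-root branch point, modulus 7/5.
The radius of convergence is the smallest modulus among the singular points: 7/5.

The radius of convergence is 7/5.


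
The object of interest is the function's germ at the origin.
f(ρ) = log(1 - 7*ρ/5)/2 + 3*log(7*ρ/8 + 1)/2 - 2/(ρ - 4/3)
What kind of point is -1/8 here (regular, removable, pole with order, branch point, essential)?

Denominator factors: ρ - 4/3 = -35/24 at ρ = -1/8 — none vanishes.
Branch term log(1 - ρ/(5/7)): argument at -1/8 is 47/40, nonzero, so -1/8 is not its branch point (a point on a principal cut is still regular for the continued germ).
Branch term log(1 - ρ/(-8/7)): argument at -1/8 is 57/64, nonzero, so -1/8 is not its branch point (a point on a principal cut is still regular for the continued germ).
So the germ continues analytically to -1/8.

The point is a regular point.


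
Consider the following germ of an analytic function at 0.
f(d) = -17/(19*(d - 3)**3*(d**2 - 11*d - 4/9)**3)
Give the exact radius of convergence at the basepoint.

Denominator factor (d - 3)^3: pole of order 3 at 3, modulus 3.
Denominator factor (d**2 - 11*d - 4/9)^3: discriminant 1105/9, real irrational roots 11/2 + (1/6)*sqrt(1105) and 11/2 - (1/6)*sqrt(1105); poles of order 3, moduli 11/2 + (1/6)*sqrt(1105) and -11/2 + (1/6)*sqrt(1105).
The radius of convergence is the smallest modulus among the singular points: -11/2 + (1/6)*sqrt(1105).

The radius of convergence is -11/2 + (1/6)*sqrt(1105).


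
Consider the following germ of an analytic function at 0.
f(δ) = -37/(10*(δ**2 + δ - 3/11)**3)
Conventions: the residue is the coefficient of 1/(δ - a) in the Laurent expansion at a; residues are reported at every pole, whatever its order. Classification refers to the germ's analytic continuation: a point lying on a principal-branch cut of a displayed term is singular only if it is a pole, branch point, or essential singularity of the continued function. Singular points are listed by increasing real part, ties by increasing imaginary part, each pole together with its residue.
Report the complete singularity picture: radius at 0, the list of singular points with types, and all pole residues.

Radius of convergence at 0: -1/2 + (1/22)*sqrt(253).
At -1/2 - (1/22)*sqrt(253): a pole of order 3; residue (13431/60835)*sqrt(253).
At -1/2 + (1/22)*sqrt(253): a pole of order 3; residue -(13431/60835)*sqrt(253).

Denominator factor (δ**2 + δ - 3/11)^3: discriminant 23/11, real irrational roots -1/2 + (1/22)*sqrt(253) and -1/2 - (1/22)*sqrt(253); poles of order 3, moduli -1/2 + (1/22)*sqrt(253) and 1/2 + (1/22)*sqrt(253).
The radius of convergence is the smallest modulus among the singular points: -1/2 + (1/22)*sqrt(253).
The factor δ**2 + δ - 3/11 splits as (δ - a)(δ - a') with a = -1/2 - (1/22)*sqrt(253), a' = -1/2 + (1/22)*sqrt(253). At the order-3 pole a set g(δ) = (δ - a)^3*f(δ) = [-37/10] / (δ - a')^3.
Order-3 pole: residue = g''(a)/2; g''(-1/2 - (1/22)*sqrt(253)) = (26862/60835)*sqrt(253), so the residue is (13431/60835)*sqrt(253).
The factor δ**2 + δ - 3/11 splits as (δ - a)(δ - a') with a = -1/2 + (1/22)*sqrt(253), a' = -1/2 - (1/22)*sqrt(253). At the order-3 pole a set g(δ) = (δ - a)^3*f(δ) = [-37/10] / (δ - a')^3.
Order-3 pole: residue = g''(a)/2; g''(-1/2 + (1/22)*sqrt(253)) = -(26862/60835)*sqrt(253), so the residue is -(13431/60835)*sqrt(253).
List the singular points by increasing real part (a conjugate pair: the negative imaginary part first).


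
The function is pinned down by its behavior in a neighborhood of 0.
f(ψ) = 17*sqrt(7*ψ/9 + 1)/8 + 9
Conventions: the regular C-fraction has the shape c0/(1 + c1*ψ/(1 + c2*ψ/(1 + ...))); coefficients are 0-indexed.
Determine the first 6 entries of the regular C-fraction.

The regular C-fraction coefficients are [89/8, -119/1602, 287/1068, 623/4428, 1099/4428, 287/1884].

Taylor coefficients (expand at 0): a_0 = 89/8, a_1 = 119/144, a_2 = -833/5184, a_3 = 5831/93312, a_4 = -204085/6718464, a_5 = 2000033/120932352.
c0 = a_0 = 89/8. Peel one level at a time: if S = 1 + c*ψ/S' with S'(0) = 1, then c is the ψ-coefficient of S and S' = c*ψ/(S - 1).
S_1 = c0/f = 1 + (-119/1602)*ψ + (34153/1710936)*ψ^2 + ...; c1 = -119/1602.
S_2 = c1*ψ/(S_1 - 1) = 1 + (287/1068)*ψ + (-49/1296)*ψ^2 + ...; c2 = 287/1068.
S_3 = c2*ψ/(S_2 - 1) = 1 + (623/4428)*ψ + (-684677/19607184)*ψ^2 + ...; c3 = 623/4428.
S_4 = c3*ψ/(S_3 - 1) = 1 + (1099/4428)*ψ + (-49/1296)*ψ^2 + ...; c4 = 1099/4428.
S_5 = c4*ψ/(S_4 - 1) = 1 + (287/1884)*ψ + ...; c5 = 287/1884.


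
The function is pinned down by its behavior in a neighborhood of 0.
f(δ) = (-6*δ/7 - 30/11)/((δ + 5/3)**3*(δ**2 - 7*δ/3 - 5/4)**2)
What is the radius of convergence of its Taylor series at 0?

Denominator factor (δ**2 - 7*δ/3 - 5/4)^2: discriminant 94/9, real irrational roots 7/6 + (1/6)*sqrt(94) and 7/6 - (1/6)*sqrt(94); poles of order 2, moduli 7/6 + (1/6)*sqrt(94) and -7/6 + (1/6)*sqrt(94).
Denominator factor (δ + 5/3)^3: pole of order 3 at -5/3, modulus 5/3.
The radius of convergence is the smallest modulus among the singular points: -7/6 + (1/6)*sqrt(94).

The radius of convergence is -7/6 + (1/6)*sqrt(94).


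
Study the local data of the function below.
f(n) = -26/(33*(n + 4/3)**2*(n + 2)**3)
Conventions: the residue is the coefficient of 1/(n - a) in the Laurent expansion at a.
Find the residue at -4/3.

At the order-2 pole -4/3 set g(n) = (n - (-4/3))^2*f(n) = -26/(33*(n + 2)**3).
Order-2 pole: residue = g'(a); g'(-4/3) = 1053/88, so the residue is 1053/88.

The residue is 1053/88.


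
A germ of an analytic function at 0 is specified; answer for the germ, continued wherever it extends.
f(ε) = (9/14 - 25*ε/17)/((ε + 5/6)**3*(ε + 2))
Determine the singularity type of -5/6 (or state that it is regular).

The point is a pole of order 3.

The denominator factor ε + 5/6 vanishes at -5/6 and appears to the power 3; the numerator there equals 667/357, nonzero, and no other factor vanishes.
Hence a pole whose order is the multiplicity, 3.


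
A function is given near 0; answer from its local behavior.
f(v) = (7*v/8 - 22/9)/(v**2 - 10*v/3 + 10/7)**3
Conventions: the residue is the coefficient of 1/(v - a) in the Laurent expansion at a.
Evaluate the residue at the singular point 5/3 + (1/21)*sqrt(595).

The factor v**2 - 10*v/3 + 10/7 splits as (v - a)(v - a') with a = 5/3 + (1/21)*sqrt(595), a' = 5/3 - (1/21)*sqrt(595). At the order-3 pole a set g(v) = (v - a)^3*f(v) = [7*v/8 - 22/9] / (v - a')^3.
Order-3 pole: residue = g''(a)/2; g''(5/3 + (1/21)*sqrt(595)) = -(281799/39304000)*sqrt(595), so the residue is -(281799/78608000)*sqrt(595).

The residue is -(281799/78608000)*sqrt(595).


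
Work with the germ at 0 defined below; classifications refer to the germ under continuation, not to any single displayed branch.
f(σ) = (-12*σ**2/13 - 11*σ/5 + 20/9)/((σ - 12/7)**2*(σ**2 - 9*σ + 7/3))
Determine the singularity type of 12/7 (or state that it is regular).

The denominator factor σ - 12/7 vanishes at 12/7 and appears to the power 2; the numerator there equals -122168/28665, nonzero, and no other factor vanishes.
Hence a pole whose order is the multiplicity, 2.

The point is a pole of order 2.


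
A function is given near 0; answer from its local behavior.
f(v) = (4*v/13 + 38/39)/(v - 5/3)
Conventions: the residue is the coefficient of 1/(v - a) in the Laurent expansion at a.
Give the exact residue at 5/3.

At the order-1 pole 5/3 set g(v) = (v - (5/3))*f(v) = 4*v/13 + 38/39.
Simple pole: residue = g(a) at a = 5/3, which is 58/39.

The residue is 58/39.


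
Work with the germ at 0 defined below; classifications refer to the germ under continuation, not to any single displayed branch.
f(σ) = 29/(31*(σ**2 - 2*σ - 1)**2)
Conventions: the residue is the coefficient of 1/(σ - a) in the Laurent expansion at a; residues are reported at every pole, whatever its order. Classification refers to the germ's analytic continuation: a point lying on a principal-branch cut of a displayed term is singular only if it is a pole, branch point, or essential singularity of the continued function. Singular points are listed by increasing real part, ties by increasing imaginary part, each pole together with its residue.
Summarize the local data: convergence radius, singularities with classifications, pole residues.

Denominator factor (σ**2 - 2*σ - 1)^2: discriminant 8, real irrational roots 1 + sqrt(2) and 1 - sqrt(2); poles of order 2, moduli 1 + sqrt(2) and -1 + sqrt(2).
The radius of convergence is the smallest modulus among the singular points: -1 + sqrt(2).
The factor σ**2 - 2*σ - 1 splits as (σ - a)(σ - a') with a = 1 - sqrt(2), a' = 1 + sqrt(2). At the order-2 pole a set g(σ) = (σ - a)^2*f(σ) = [29/31] / (σ - a')^2.
Order-2 pole: residue = g'(a); g'(1 - sqrt(2)) = (29/496)*sqrt(2), so the residue is (29/496)*sqrt(2).
The factor σ**2 - 2*σ - 1 splits as (σ - a)(σ - a') with a = 1 + sqrt(2), a' = 1 - sqrt(2). At the order-2 pole a set g(σ) = (σ - a)^2*f(σ) = [29/31] / (σ - a')^2.
Order-2 pole: residue = g'(a); g'(1 + sqrt(2)) = -(29/496)*sqrt(2), so the residue is -(29/496)*sqrt(2).
List the singular points by increasing real part (a conjugate pair: the negative imaginary part first).

Radius of convergence at 0: -1 + sqrt(2).
At 1 - sqrt(2): a pole of order 2; residue (29/496)*sqrt(2).
At 1 + sqrt(2): a pole of order 2; residue -(29/496)*sqrt(2).


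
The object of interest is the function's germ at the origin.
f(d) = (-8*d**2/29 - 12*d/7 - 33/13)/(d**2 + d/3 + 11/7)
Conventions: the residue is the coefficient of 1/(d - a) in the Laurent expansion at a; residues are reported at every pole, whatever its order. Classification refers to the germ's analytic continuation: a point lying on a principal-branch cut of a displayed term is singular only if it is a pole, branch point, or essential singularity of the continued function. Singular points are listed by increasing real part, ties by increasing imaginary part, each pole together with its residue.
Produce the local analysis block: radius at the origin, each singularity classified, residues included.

Denominator factor (d**2 + d/3 + 11/7): discriminant -389/63, complex-conjugate roots (-1/6) + ((1/42)*sqrt(2723))*i and (-1/6) - ((1/42)*sqrt(2723))*i; poles of order 1, moduli (1/7)*sqrt(77) and (1/7)*sqrt(77).
The radius of convergence is the smallest modulus among the singular points: (1/7)*sqrt(77).
The factor d**2 + d/3 + 11/7 splits as (d - a)(d - a') with a = (-1/6) - ((1/42)*sqrt(2723))*i, a' = (-1/6) + ((1/42)*sqrt(2723))*i. At the order-1 pole a set g(d) = (d - a)*f(d) = [-8*d**2/29 - 12*d/7 - 33/13] / (d - a').
Simple pole: residue = g(a) at a = (-1/6) - ((1/42)*sqrt(2723))*i, which is (-494/609) - ((43573/3079713)*sqrt(2723))*i.
The factor d**2 + d/3 + 11/7 splits as (d - a)(d - a') with a = (-1/6) + ((1/42)*sqrt(2723))*i, a' = (-1/6) - ((1/42)*sqrt(2723))*i. At the order-1 pole a set g(d) = (d - a)*f(d) = [-8*d**2/29 - 12*d/7 - 33/13] / (d - a').
Simple pole: residue = g(a) at a = (-1/6) + ((1/42)*sqrt(2723))*i, which is (-494/609) + ((43573/3079713)*sqrt(2723))*i.
List the singular points by increasing real part (a conjugate pair: the negative imaginary part first).

Radius of convergence at 0: (1/7)*sqrt(77).
At (-1/6) - ((1/42)*sqrt(2723))*i: a pole of order 1; residue (-494/609) - ((43573/3079713)*sqrt(2723))*i.
At (-1/6) + ((1/42)*sqrt(2723))*i: a pole of order 1; residue (-494/609) + ((43573/3079713)*sqrt(2723))*i.


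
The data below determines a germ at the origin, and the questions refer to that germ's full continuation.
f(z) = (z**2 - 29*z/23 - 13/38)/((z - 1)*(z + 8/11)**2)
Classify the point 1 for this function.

The point is a pole of order 1.

The denominator factor z - 1 vanishes at 1 and appears to the power 1; the numerator there equals -527/874, nonzero, and no other factor vanishes.
Hence a pole whose order is the multiplicity, 1.


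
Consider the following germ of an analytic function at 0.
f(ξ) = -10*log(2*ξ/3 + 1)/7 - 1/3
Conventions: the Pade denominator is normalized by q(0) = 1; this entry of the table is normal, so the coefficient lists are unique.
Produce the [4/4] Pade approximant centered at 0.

The Pade approximant has numerator coefficients [-1/3, -88/63, -8/7, -128/441, -352/19845]; denominator coefficients [1, 4/3, 4/7, 16/189, 8/2835].

Taylor coefficients needed (expand at 0): a_0 = -1/3, a_1 = -20/21, a_2 = 20/63, a_3 = -80/567, a_4 = 40/567, a_5 = -64/1701, a_6 = 320/15309, a_7 = -1280/107163, a_8 = 320/45927.
Write the denominator as Q(ξ) = 1 + q1*ξ + q2*ξ^2 + q3*ξ^3 + q4*ξ^4. Requiring Q*f - P = O(ξ^9) with deg P <= 4 kills the coefficients of ξ^5..ξ^8 in Q*f:
  ξ^5: a_5 + q1*a_4 + q2*a_3 + q3*a_2 + q4*a_1 = 0, i.e. -64/1701 + (40/567)*q1 + (-80/567)*q2 + (20/63)*q3 + (-20/21)*q4 = 0.
  ξ^6: a_6 + q1*a_5 + q2*a_4 + q3*a_3 + q4*a_2 = 0, i.e. 320/15309 + (-64/1701)*q1 + (40/567)*q2 + (-80/567)*q3 + (20/63)*q4 = 0.
  ξ^7: a_7 + q1*a_6 + q2*a_5 + q3*a_4 + q4*a_3 = 0, i.e. -1280/107163 + (320/15309)*q1 + (-64/1701)*q2 + (40/567)*q3 + (-80/567)*q4 = 0.
  ξ^8: a_8 + q1*a_7 + q2*a_6 + q3*a_5 + q4*a_4 = 0, i.e. 320/45927 + (-1280/107163)*q1 + (320/15309)*q2 + (-64/1701)*q3 + (40/567)*q4 = 0.
Solving this linear system: q1 = 4/3, q2 = 4/7, q3 = 16/189, q4 = 8/2835.
The numerator is Q*f truncated at degree 4: P0 = a_0 = -1/3; P1 = a_1 + q1*a_0 = -88/63; P2 = a_2 + q1*a_1 + q2*a_0 = -8/7; P3 = a_3 + q1*a_2 + q2*a_1 + q3*a_0 = -128/441; P4 = a_4 + q1*a_3 + q2*a_2 + q3*a_1 + q4*a_0 = -352/19845.


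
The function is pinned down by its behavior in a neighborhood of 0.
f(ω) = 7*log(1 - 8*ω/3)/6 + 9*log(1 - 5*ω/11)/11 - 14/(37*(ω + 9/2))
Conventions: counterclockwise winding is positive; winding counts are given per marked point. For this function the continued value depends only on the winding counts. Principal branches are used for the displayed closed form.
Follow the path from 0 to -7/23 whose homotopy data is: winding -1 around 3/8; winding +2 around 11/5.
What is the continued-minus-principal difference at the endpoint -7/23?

Continued minus principal equals (31/33)*pi*i.

The rational part is single-valued and drops out of the difference; each branch term changes only by its own monodromy.
(9/11)*log(1 - ω/(11/5)): each positive loop around 11/5 adds 2*pi*i to the log, so winding +2 contributes (9/11)*(2)*2*pi*i = (36/11)*pi*i.
(7/6)*log(1 - ω/(3/8)): each positive loop around 3/8 adds 2*pi*i to the log, so winding -1 contributes (7/6)*(-1)*2*pi*i = -(7/3)*pi*i.
Summing the contributions at ω = -7/23 gives (31/33)*pi*i.
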